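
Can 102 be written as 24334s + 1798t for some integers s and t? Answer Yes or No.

gcd(24334, 1798): 24334 = 13·1798 + 960; 1798 = 1·960 + 838; 960 = 1·838 + 122; 838 = 6·122 + 106; 122 = 1·106 + 16; 106 = 6·16 + 10; 16 = 1·10 + 6; 10 = 1·6 + 4; 6 = 1·4 + 2; 4 = 2·2 + 0 → 2
2 divides 102, so a solution exists.

Yes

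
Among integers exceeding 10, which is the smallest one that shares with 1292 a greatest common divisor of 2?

14

1292 = 2·646. Any k with gcd(k, 1292) = 2 is a multiple of 2, say 2s, with s coprime to 646.
Need s > 10/2, so s ≥ 6. First s ≥ 6 with gcd(s, 646) = 1 is s = 7. Thus k = 2·7 = 14.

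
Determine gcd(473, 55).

473 = 11 · 43
55 = 5 · 11
Common: 11 = 11

11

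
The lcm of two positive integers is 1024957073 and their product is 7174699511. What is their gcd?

7

gcd·lcm = product, so gcd = 7174699511/1024957073 = 7.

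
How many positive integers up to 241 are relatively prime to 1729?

180

Prime factors of 1729: 7, 13, 19. Count integers ≤ 241 divisible by none of them.
By inclusion–exclusion: 241 − ⌊241/7⌋ − ⌊241/13⌋ − ⌊241/19⌋ + ⌊241/91⌋ + ⌊241/133⌋ + ⌊241/247⌋ − ⌊241/1729⌋ = 180.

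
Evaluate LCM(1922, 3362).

gcd first: 3362 = 1·1922 + 1440; 1922 = 1·1440 + 482; 1440 = 2·482 + 476; 482 = 1·476 + 6; 476 = 79·6 + 2; 6 = 3·2 + 0 → gcd = 2
lcm = 1922·3362/gcd = 6461764/2 = 3230882

3230882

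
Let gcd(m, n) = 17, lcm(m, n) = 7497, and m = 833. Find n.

153

m·n = gcd·lcm = 17·7497 = 127449, so n = 127449/833 = 153.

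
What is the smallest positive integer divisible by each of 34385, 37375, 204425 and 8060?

34385 = 5 · 13 · 23²; 37375 = 5³ · 13 · 23; 204425 = 5² · 13 · 17 · 37; 8060 = 2² · 5 · 13 · 31
lcm takes max exponent of each prime: 2² · 5³ · 13 · 17 · 23² · 31 · 37 = 67047311500

67047311500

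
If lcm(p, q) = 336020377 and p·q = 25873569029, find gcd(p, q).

77

From gcd × lcm = pq: gcd = 25873569029 / 336020377 = 77.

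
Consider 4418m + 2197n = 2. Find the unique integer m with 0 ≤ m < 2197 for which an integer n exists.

Reduce mod 2197: 4418m ≡ 2 (mod 2197). With g = gcd(4418, 2197) = 1 dividing 2, divide through: 4418m ≡ 2 (mod 2197).
Since gcd(4418, 2197) = 1, m ≡ 2·(4418)⁻¹ ≡ 2014 (mod 2197). Smallest non-negative: 2014.

2014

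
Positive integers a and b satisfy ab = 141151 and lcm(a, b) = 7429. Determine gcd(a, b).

19

gcd·lcm = product, so gcd = 141151/7429 = 19.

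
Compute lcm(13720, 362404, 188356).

13720 = 2³ · 5 · 7³; 362404 = 2² · 7² · 43²; 188356 = 2² · 7² · 31²
lcm takes max exponent of each prime: 2³ · 5 · 7³ · 31² · 43² = 24378917080

24378917080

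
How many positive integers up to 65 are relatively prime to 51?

Prime factors of 51: 3, 17. Count integers ≤ 65 divisible by none of them.
By inclusion–exclusion: 65 − ⌊65/3⌋ − ⌊65/17⌋ + ⌊65/51⌋ = 42.

42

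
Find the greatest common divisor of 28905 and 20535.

15

Euclid: 28905 = 1·20535 + 8370; 20535 = 2·8370 + 3795; 8370 = 2·3795 + 780; 3795 = 4·780 + 675; 780 = 1·675 + 105; 675 = 6·105 + 45; 105 = 2·45 + 15; 45 = 3·15 + 0. Last nonzero remainder: 15.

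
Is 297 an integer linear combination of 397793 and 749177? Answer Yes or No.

Yes

By Bézout, 397793u − 749177v = 297 has integer solutions iff gcd(397793, 749177) | 297.
Euclid: 749177 = 1·397793 + 351384; 397793 = 1·351384 + 46409; 351384 = 7·46409 + 26521; 46409 = 1·26521 + 19888; 26521 = 1·19888 + 6633; 19888 = 2·6633 + 6622; 6633 = 1·6622 + 11; 6622 = 602·11 + 0. gcd = 11; 297 mod 11 = 0. Yes.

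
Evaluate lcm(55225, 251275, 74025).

55225 = 5² · 47²; 251275 = 5² · 19 · 23²; 74025 = 3² · 5² · 7 · 47
lcm takes max exponent of each prime: 3² · 5² · 7 · 19 · 23² · 47² = 34969187925

34969187925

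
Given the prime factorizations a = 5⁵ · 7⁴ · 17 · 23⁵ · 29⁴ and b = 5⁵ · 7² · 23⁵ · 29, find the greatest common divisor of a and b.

min exponent per shared prime: 5⁵ · 7² · 23⁵ · 29 = 28581385634375

28581385634375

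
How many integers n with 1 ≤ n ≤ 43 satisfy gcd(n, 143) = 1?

37

143 = 11·13. Inclusion–exclusion on these primes:
43 − ⌊43/11⌋ − ⌊43/13⌋ + ⌊43/143⌋ = 37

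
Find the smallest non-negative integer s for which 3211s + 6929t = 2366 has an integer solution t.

gcd(3211, 6929) = 169 (Euclid: 6929 = 2·3211 + 507; 3211 = 6·507 + 169; 507 = 3·169 + 0), and 169 | 2366.
Extended Euclid: 3211·(13) + 6929·(-6) = 169. Scale by 14: s₀ = 182.
General solution s = s₀ + 41k; reducing mod 41 gives s = 18 (and t = -8).

18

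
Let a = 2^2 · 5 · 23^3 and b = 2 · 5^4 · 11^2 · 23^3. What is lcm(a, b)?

max exponent per prime: 2^2 · 5^4 · 11^2 · 23^3 = 3680517500

3680517500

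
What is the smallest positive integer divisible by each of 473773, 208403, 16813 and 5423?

2747176056911

473773 = 17 · 29 · 31²; 208403 = 13 · 17 · 23 · 41; 16813 = 17 · 23 · 43; 5423 = 11 · 17 · 29
lcm takes max exponent of each prime: 11 · 13 · 17 · 23 · 29 · 31² · 41 · 43 = 2747176056911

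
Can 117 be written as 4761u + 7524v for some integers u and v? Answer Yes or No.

By Bézout, 4761u + 7524v = 117 has integer solutions iff gcd(4761, 7524) | 117.
Euclid: 7524 = 1·4761 + 2763; 4761 = 1·2763 + 1998; 2763 = 1·1998 + 765; 1998 = 2·765 + 468; 765 = 1·468 + 297; 468 = 1·297 + 171; 297 = 1·171 + 126; 171 = 1·126 + 45; 126 = 2·45 + 36; 45 = 1·36 + 9; 36 = 4·9 + 0. gcd = 9; 117 mod 9 = 0. Yes.

Yes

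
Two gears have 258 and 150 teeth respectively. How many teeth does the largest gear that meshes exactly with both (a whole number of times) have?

Euclid: 258 = 1·150 + 108; 150 = 1·108 + 42; 108 = 2·42 + 24; 42 = 1·24 + 18; 24 = 1·18 + 6; 18 = 3·6 + 0. Last nonzero remainder: 6.

6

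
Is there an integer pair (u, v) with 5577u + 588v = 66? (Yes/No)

Yes

gcd(5577, 588): 5577 = 9·588 + 285; 588 = 2·285 + 18; 285 = 15·18 + 15; 18 = 1·15 + 3; 15 = 5·3 + 0 → 3
3 divides 66, so a solution exists.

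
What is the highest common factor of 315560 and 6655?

5

315560 = 2³ · 5 · 7³ · 23
6655 = 5 · 11³
Common: 5 = 5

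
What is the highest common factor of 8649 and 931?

1

8649 = 3² · 31²
931 = 7² · 19
Common: 1 = 1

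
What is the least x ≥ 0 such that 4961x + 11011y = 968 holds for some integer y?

69

Euclid: 11011 = 2·4961 + 1089; 4961 = 4·1089 + 605; 1089 = 1·605 + 484; 605 = 1·484 + 121; 484 = 4·121 + 0 → gcd = 121; 968 = 121·8.
Back-substitution yields 4961·(20) + 11011·(-9) = 121, so one solution is x = 20·8 = 160, y = -9·8 = -72.
Solutions in x differ by 11011/121 = 91; the one in [0, 91) is 160 mod 91 = 69.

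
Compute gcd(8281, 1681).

1

Euclid: 8281 = 4·1681 + 1557; 1681 = 1·1557 + 124; 1557 = 12·124 + 69; 124 = 1·69 + 55; 69 = 1·55 + 14; 55 = 3·14 + 13; 14 = 1·13 + 1; 13 = 13·1 + 0. Last nonzero remainder: 1.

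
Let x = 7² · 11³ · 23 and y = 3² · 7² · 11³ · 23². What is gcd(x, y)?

1500037

min exponent per shared prime: 7² · 11³ · 23 = 1500037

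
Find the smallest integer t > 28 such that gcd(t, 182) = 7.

35

gcd(t, 182) = 7 forces 7 | t; write t = 7s. Then gcd(7s, 7·26) = 7·gcd(s, 26), so need gcd(s, 26) = 1.
7s > 28 gives s ≥ 5. The least s ≥ 5 coprime to 26 is 5, so t = 7·5 = 35.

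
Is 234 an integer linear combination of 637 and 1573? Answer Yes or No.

Yes

gcd(637, 1573): 1573 = 2·637 + 299; 637 = 2·299 + 39; 299 = 7·39 + 26; 39 = 1·26 + 13; 26 = 2·13 + 0 → 13
13 divides 234, so a solution exists.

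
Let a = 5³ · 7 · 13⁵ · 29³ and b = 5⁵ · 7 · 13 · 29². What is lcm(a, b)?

max exponent per prime: 5⁵ · 7 · 13⁵ · 29³ = 198088296371875

198088296371875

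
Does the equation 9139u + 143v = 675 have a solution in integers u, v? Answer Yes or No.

By Bézout, 9139u + 143v = 675 has integer solutions iff gcd(9139, 143) | 675.
Euclid: 9139 = 63·143 + 130; 143 = 1·130 + 13; 130 = 10·13 + 0. gcd = 13; 675 mod 13 = 12. No.

No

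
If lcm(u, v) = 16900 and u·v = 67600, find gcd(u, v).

From gcd × lcm = uv: gcd = 67600 / 16900 = 4.

4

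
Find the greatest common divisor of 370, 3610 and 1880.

10

gcd(370, 3610): 3610 = 9·370 + 280; 370 = 1·280 + 90; 280 = 3·90 + 10; 90 = 9·10 + 0 → 10
gcd(10, 1880): 1880 = 188·10 + 0 → 10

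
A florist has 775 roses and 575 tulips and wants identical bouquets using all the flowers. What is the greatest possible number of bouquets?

775 = 5² · 31
575 = 5² · 23
Common: 5² = 25

25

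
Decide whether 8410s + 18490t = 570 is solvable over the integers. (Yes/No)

Yes

By Bézout, 8410s + 18490t = 570 has integer solutions iff gcd(8410, 18490) | 570.
Euclid: 18490 = 2·8410 + 1670; 8410 = 5·1670 + 60; 1670 = 27·60 + 50; 60 = 1·50 + 10; 50 = 5·10 + 0. gcd = 10; 570 mod 10 = 0. Yes.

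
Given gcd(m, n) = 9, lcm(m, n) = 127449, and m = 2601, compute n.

441

Using mn = gcd(m,n)·lcm(m,n) = 9·127449 = 1147041, we get n = 1147041/2601 = 441.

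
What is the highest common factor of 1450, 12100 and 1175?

25

gcd(1450, 12100): 12100 = 8·1450 + 500; 1450 = 2·500 + 450; 500 = 1·450 + 50; 450 = 9·50 + 0 → 50
gcd(50, 1175): 1175 = 23·50 + 25; 50 = 2·25 + 0 → 25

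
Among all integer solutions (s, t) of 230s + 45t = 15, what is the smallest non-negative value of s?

3

Euclid: 230 = 5·45 + 5; 45 = 9·5 + 0 → gcd = 5; 15 = 5·3.
Back-substitution yields 230·(1) + 45·(-5) = 5, so one solution is s = 1·3 = 3, t = -5·3 = -15.
Solutions in s differ by 45/5 = 9; the one in [0, 9) is 3 mod 9 = 3.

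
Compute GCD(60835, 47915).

Euclid: 60835 = 1·47915 + 12920; 47915 = 3·12920 + 9155; 12920 = 1·9155 + 3765; 9155 = 2·3765 + 1625; 3765 = 2·1625 + 515; 1625 = 3·515 + 80; 515 = 6·80 + 35; 80 = 2·35 + 10; 35 = 3·10 + 5; 10 = 2·5 + 0. Last nonzero remainder: 5.

5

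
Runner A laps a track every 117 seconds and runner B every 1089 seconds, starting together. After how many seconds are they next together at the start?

14157

117 = 3² · 13; 1089 = 3² · 11²
max exponents: 3² · 11² · 13 = 14157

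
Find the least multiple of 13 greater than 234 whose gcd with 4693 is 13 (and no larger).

gcd(k, 4693) = 13 forces 13 | k; write k = 13s. Then gcd(13s, 13·361) = 13·gcd(s, 361), so need gcd(s, 361) = 1.
13s > 234 gives s ≥ 19. The least s ≥ 19 coprime to 361 is 20, so k = 13·20 = 260.

260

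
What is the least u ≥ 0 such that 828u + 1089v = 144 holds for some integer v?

37

gcd(828, 1089) = 9 (Euclid: 1089 = 1·828 + 261; 828 = 3·261 + 45; 261 = 5·45 + 36; 45 = 1·36 + 9; 36 = 4·9 + 0), and 9 | 144.
Extended Euclid: 828·(25) + 1089·(-19) = 9. Scale by 16: u₀ = 400.
General solution u = u₀ + 121t; reducing mod 121 gives u = 37 (and v = -28).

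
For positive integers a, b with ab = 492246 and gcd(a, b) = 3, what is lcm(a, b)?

164082

gcd·lcm = product, so lcm = 492246/3 = 164082.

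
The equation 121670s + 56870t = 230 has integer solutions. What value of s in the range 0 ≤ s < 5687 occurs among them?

5644

Euclid: 121670 = 2·56870 + 7930; 56870 = 7·7930 + 1360; 7930 = 5·1360 + 1130; 1360 = 1·1130 + 230; 1130 = 4·230 + 210; 230 = 1·210 + 20; 210 = 10·20 + 10; 20 = 2·10 + 0 → gcd = 10; 230 = 10·23.
Back-substitution yields 121670·(2718) + 56870·(-5815) = 10, so one solution is s = 2718·23 = 62514, t = -5815·23 = -133745.
Solutions in s differ by 56870/10 = 5687; the one in [0, 5687) is 62514 mod 5687 = 5644.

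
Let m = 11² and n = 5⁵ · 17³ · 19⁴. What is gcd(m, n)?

min exponent per shared prime: (none) = 1

1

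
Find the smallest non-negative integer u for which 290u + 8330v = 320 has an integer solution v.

116

Euclid: 8330 = 28·290 + 210; 290 = 1·210 + 80; 210 = 2·80 + 50; 80 = 1·50 + 30; 50 = 1·30 + 20; 30 = 1·20 + 10; 20 = 2·10 + 0 → gcd = 10; 320 = 10·32.
Back-substitution yields 290·(316) + 8330·(-11) = 10, so one solution is u = 316·32 = 10112, v = -11·32 = -352.
Solutions in u differ by 8330/10 = 833; the one in [0, 833) is 10112 mod 833 = 116.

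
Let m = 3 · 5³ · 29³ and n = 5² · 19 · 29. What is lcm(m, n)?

173771625

max exponent per prime: 3 · 5³ · 19 · 29³ = 173771625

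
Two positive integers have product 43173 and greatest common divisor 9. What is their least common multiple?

For any two positive integers, gcd × lcm equals their product. Hence lcm = 43173 / 9 = 4797.

4797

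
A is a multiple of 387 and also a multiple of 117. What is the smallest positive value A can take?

387 = 3² · 43; 117 = 3² · 13
max exponents: 3² · 13 · 43 = 5031

5031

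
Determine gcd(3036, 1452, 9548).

gcd(3036, 1452): 3036 = 2·1452 + 132; 1452 = 11·132 + 0 → 132
gcd(132, 9548): 9548 = 72·132 + 44; 132 = 3·44 + 0 → 44

44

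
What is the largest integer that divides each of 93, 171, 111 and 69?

3

gcd(93, 171): 171 = 1·93 + 78; 93 = 1·78 + 15; 78 = 5·15 + 3; 15 = 5·3 + 0 → 3
gcd(3, 111): 111 = 37·3 + 0 → 3
gcd(3, 69): 69 = 23·3 + 0 → 3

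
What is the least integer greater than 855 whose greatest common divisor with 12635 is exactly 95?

950

12635 = 95·133. Any m with gcd(m, 12635) = 95 is a multiple of 95, say 95s, with s coprime to 133.
Need s > 855/95, so s ≥ 10. First s ≥ 10 with gcd(s, 133) = 1 is s = 10. Thus m = 95·10 = 950.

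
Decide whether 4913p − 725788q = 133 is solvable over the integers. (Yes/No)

By Bézout, 4913p − 725788q = 133 has integer solutions iff gcd(4913, 725788) | 133.
Euclid: 725788 = 147·4913 + 3577; 4913 = 1·3577 + 1336; 3577 = 2·1336 + 905; 1336 = 1·905 + 431; 905 = 2·431 + 43; 431 = 10·43 + 1; 43 = 43·1 + 0. gcd = 1; 133 mod 1 = 0. Yes.

Yes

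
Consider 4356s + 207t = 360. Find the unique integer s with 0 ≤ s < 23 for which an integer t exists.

17

gcd(4356, 207) = 9 (Euclid: 4356 = 21·207 + 9; 207 = 23·9 + 0), and 9 | 360.
Extended Euclid: 4356·(1) + 207·(-21) = 9. Scale by 40: s₀ = 40.
General solution s = s₀ + 23k; reducing mod 23 gives s = 17 (and t = -356).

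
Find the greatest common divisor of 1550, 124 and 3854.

1550 = 2 · 5² · 31; 124 = 2² · 31; 3854 = 2 · 41 · 47
gcd takes min exponent of each prime: 2 = 2

2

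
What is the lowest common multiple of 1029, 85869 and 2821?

1695655143

1029 = 3 · 7³; 85869 = 3² · 7 · 29 · 47; 2821 = 7 · 13 · 31
lcm takes max exponent of each prime: 3² · 7³ · 13 · 29 · 31 · 47 = 1695655143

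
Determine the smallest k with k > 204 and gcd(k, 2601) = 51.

255

gcd(k, 2601) = 51 forces 51 | k; write k = 51s. Then gcd(51s, 51·51) = 51·gcd(s, 51), so need gcd(s, 51) = 1.
51s > 204 gives s ≥ 5. The least s ≥ 5 coprime to 51 is 5, so k = 51·5 = 255.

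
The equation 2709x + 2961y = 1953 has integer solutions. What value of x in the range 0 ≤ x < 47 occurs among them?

4

gcd(2709, 2961) = 63 (Euclid: 2961 = 1·2709 + 252; 2709 = 10·252 + 189; 252 = 1·189 + 63; 189 = 3·63 + 0), and 63 | 1953.
Extended Euclid: 2709·(-12) + 2961·(11) = 63. Scale by 31: x₀ = -372.
General solution x = x₀ + 47t; reducing mod 47 gives x = 4 (and y = -3).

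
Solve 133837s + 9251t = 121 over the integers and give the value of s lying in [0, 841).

336

Reduce mod 9251: 133837s ≡ 121 (mod 9251). With g = gcd(133837, 9251) = 11 dividing 121, divide through: 12167s ≡ 11 (mod 841).
Since gcd(12167, 841) = 1, s ≡ 11·(12167)⁻¹ ≡ 336 (mod 841). Smallest non-negative: 336.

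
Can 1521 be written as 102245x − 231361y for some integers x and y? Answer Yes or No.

By Bézout, 102245x − 231361y = 1521 has integer solutions iff gcd(102245, 231361) | 1521.
Euclid: 231361 = 2·102245 + 26871; 102245 = 3·26871 + 21632; 26871 = 1·21632 + 5239; 21632 = 4·5239 + 676; 5239 = 7·676 + 507; 676 = 1·507 + 169; 507 = 3·169 + 0. gcd = 169; 1521 mod 169 = 0. Yes.

Yes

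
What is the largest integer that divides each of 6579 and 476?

Euclid: 6579 = 13·476 + 391; 476 = 1·391 + 85; 391 = 4·85 + 51; 85 = 1·51 + 34; 51 = 1·34 + 17; 34 = 2·17 + 0. Last nonzero remainder: 17.

17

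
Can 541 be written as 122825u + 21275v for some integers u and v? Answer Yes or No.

By Bézout, 122825u + 21275v = 541 has integer solutions iff gcd(122825, 21275) | 541.
Euclid: 122825 = 5·21275 + 16450; 21275 = 1·16450 + 4825; 16450 = 3·4825 + 1975; 4825 = 2·1975 + 875; 1975 = 2·875 + 225; 875 = 3·225 + 200; 225 = 1·200 + 25; 200 = 8·25 + 0. gcd = 25; 541 mod 25 = 16. No.

No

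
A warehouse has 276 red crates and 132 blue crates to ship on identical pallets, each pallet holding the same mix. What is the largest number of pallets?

276 = 2² · 3 · 23
132 = 2² · 3 · 11
Common: 2² · 3 = 12

12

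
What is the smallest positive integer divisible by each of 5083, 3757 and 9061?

lcm(5083, 3757) = 5083·3757/gcd = 19096831/221 = 86411
lcm(86411, 9061) = 86411·9061/gcd = 782970071/221 = 3542851

3542851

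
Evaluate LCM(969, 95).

4845

969 = 3 · 17 · 19; 95 = 5 · 19
max exponents: 3 · 5 · 17 · 19 = 4845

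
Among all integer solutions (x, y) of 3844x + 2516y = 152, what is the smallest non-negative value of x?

Euclid: 3844 = 1·2516 + 1328; 2516 = 1·1328 + 1188; 1328 = 1·1188 + 140; 1188 = 8·140 + 68; 140 = 2·68 + 4; 68 = 17·4 + 0 → gcd = 4; 152 = 4·38.
Back-substitution yields 3844·(36) + 2516·(-55) = 4, so one solution is x = 36·38 = 1368, y = -55·38 = -2090.
Solutions in x differ by 2516/4 = 629; the one in [0, 629) is 1368 mod 629 = 110.

110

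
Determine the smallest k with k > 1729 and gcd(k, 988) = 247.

2223

gcd(k, 988) = 247 forces 247 | k; write k = 247s. Then gcd(247s, 247·4) = 247·gcd(s, 4), so need gcd(s, 4) = 1.
247s > 1729 gives s ≥ 8. The least s ≥ 8 coprime to 4 is 9, so k = 247·9 = 2223.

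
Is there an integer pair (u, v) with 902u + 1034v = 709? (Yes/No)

gcd(902, 1034): 1034 = 1·902 + 132; 902 = 6·132 + 110; 132 = 1·110 + 22; 110 = 5·22 + 0 → 22
22 does not divide 709, so a solution does not exist.

No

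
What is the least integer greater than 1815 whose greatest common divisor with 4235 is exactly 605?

Multiples of 605 above 1815: 605·4, 605·5, … . Need the cofactor coprime to 4235/605 = 7.
Checking s = 4, 5, … the first with gcd(s, 7) = 1 is s = 4, giving 2420.

2420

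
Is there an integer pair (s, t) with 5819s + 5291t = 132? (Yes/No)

gcd(5819, 5291): 5819 = 1·5291 + 528; 5291 = 10·528 + 11; 528 = 48·11 + 0 → 11
11 divides 132, so a solution exists.

Yes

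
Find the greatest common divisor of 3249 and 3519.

9

3249 = 3² · 19²
3519 = 3² · 17 · 23
Common: 3² = 9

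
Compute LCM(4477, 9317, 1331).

lcm(4477, 9317) = 4477·9317/gcd = 41712209/121 = 344729
lcm(344729, 1331) = 344729·1331/gcd = 458834299/1331 = 344729

344729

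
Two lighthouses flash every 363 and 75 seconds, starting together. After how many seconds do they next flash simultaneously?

9075

363 = 3 · 11²; 75 = 3 · 5²
max exponents: 3 · 5² · 11² = 9075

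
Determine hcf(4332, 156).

12

Euclid: 4332 = 27·156 + 120; 156 = 1·120 + 36; 120 = 3·36 + 12; 36 = 3·12 + 0. Last nonzero remainder: 12.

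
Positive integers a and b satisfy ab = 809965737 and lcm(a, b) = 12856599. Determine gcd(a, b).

From gcd × lcm = ab: gcd = 809965737 / 12856599 = 63.

63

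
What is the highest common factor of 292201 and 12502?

Euclid: 292201 = 23·12502 + 4655; 12502 = 2·4655 + 3192; 4655 = 1·3192 + 1463; 3192 = 2·1463 + 266; 1463 = 5·266 + 133; 266 = 2·133 + 0. Last nonzero remainder: 133.

133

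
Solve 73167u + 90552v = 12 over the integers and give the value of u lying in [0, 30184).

Euclid: 90552 = 1·73167 + 17385; 73167 = 4·17385 + 3627; 17385 = 4·3627 + 2877; 3627 = 1·2877 + 750; 2877 = 3·750 + 627; 750 = 1·627 + 123; 627 = 5·123 + 12; 123 = 10·12 + 3; 12 = 4·3 + 0 → gcd = 3; 12 = 3·4.
Back-substitution yields 73167·(7365) + 90552·(-5951) = 3, so one solution is u = 7365·4 = 29460, v = -5951·4 = -23804.
Solutions in u differ by 90552/3 = 30184; the one in [0, 30184) is 29460 mod 30184 = 29460.

29460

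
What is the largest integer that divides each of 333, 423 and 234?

333 = 3² · 37; 423 = 3² · 47; 234 = 2 · 3² · 13
gcd takes min exponent of each prime: 3² = 9

9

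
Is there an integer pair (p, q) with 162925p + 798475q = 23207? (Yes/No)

No

By Bézout, 162925p + 798475q = 23207 has integer solutions iff gcd(162925, 798475) | 23207.
Euclid: 798475 = 4·162925 + 146775; 162925 = 1·146775 + 16150; 146775 = 9·16150 + 1425; 16150 = 11·1425 + 475; 1425 = 3·475 + 0. gcd = 475; 23207 mod 475 = 407. No.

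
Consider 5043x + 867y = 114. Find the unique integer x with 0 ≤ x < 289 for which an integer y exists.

32

Reduce mod 867: 5043x ≡ 114 (mod 867). With g = gcd(5043, 867) = 3 dividing 114, divide through: 1681x ≡ 38 (mod 289).
Since gcd(1681, 289) = 1, x ≡ 38·(1681)⁻¹ ≡ 32 (mod 289). Smallest non-negative: 32.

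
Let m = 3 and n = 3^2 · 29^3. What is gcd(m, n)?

3

min exponent per shared prime: 3 = 3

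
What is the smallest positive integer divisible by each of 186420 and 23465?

gcd first: 186420 = 7·23465 + 22165; 23465 = 1·22165 + 1300; 22165 = 17·1300 + 65; 1300 = 20·65 + 0 → gcd = 65
lcm = 186420·23465/gcd = 4374345300/65 = 67297620

67297620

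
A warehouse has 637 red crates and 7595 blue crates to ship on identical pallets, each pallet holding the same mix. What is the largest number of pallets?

Euclid: 7595 = 11·637 + 588; 637 = 1·588 + 49; 588 = 12·49 + 0. Last nonzero remainder: 49.

49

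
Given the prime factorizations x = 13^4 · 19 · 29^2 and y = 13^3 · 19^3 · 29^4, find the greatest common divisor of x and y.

min exponent per shared prime: 13^3 · 19 · 29^2 = 35105863

35105863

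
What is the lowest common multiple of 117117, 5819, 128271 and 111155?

626054193765

117117 = 3² · 7 · 11 · 13²; 5819 = 11 · 23²; 128271 = 3 · 11 · 13² · 23; 111155 = 5 · 11 · 43 · 47
lcm takes max exponent of each prime: 3² · 5 · 7 · 11 · 13² · 23² · 43 · 47 = 626054193765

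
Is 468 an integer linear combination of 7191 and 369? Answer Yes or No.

By Bézout, 7191u + 369v = 468 has integer solutions iff gcd(7191, 369) | 468.
Euclid: 7191 = 19·369 + 180; 369 = 2·180 + 9; 180 = 20·9 + 0. gcd = 9; 468 mod 9 = 0. Yes.

Yes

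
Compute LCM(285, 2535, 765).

lcm(285, 2535) = 285·2535/gcd = 722475/15 = 48165
lcm(48165, 765) = 48165·765/gcd = 36846225/15 = 2456415

2456415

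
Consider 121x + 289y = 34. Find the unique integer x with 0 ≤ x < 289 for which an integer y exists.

Euclid: 289 = 2·121 + 47; 121 = 2·47 + 27; 47 = 1·27 + 20; 27 = 1·20 + 7; 20 = 2·7 + 6; 7 = 1·6 + 1; 6 = 6·1 + 0 → gcd = 1; 34 = 1·34.
Back-substitution yields 121·(43) + 289·(-18) = 1, so one solution is x = 43·34 = 1462, y = -18·34 = -612.
Solutions in x differ by 289/1 = 289; the one in [0, 289) is 1462 mod 289 = 17.

17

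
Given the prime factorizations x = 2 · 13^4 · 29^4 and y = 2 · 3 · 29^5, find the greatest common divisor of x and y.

1414562

min exponent per shared prime: 2 · 29^4 = 1414562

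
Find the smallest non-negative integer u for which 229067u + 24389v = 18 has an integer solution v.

Reduce mod 24389: 229067u ≡ 18 (mod 24389). With g = gcd(229067, 24389) = 1 dividing 18, divide through: 229067u ≡ 18 (mod 24389).
Since gcd(229067, 24389) = 1, u ≡ 18·(229067)⁻¹ ≡ 19295 (mod 24389). Smallest non-negative: 19295.

19295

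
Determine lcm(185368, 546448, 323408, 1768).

9682512112

185368 = 2³ · 17 · 29 · 47; 546448 = 2⁴ · 7² · 17 · 41; 323408 = 2⁴ · 17 · 29 · 41; 1768 = 2³ · 13 · 17
lcm takes max exponent of each prime: 2⁴ · 7² · 13 · 17 · 29 · 41 · 47 = 9682512112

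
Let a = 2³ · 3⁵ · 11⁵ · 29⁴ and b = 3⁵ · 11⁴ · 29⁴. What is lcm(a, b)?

221437759171464

max exponent per prime: 2³ · 3⁵ · 11⁵ · 29⁴ = 221437759171464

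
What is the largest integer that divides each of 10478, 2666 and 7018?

10478 = 2 · 13² · 31; 2666 = 2 · 31 · 43; 7018 = 2 · 11² · 29
gcd takes min exponent of each prime: 2 = 2

2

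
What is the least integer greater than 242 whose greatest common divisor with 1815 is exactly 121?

Multiples of 121 above 242: 121·3, 121·4, … . Need the cofactor coprime to 1815/121 = 15.
Checking s = 3, 4, … the first with gcd(s, 15) = 1 is s = 4, giving 484.

484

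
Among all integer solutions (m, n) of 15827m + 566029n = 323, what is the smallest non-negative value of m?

gcd(15827, 566029) = 19 (Euclid: 566029 = 35·15827 + 12084; 15827 = 1·12084 + 3743; 12084 = 3·3743 + 855; 3743 = 4·855 + 323; 855 = 2·323 + 209; 323 = 1·209 + 114; 209 = 1·114 + 95; 114 = 1·95 + 19; 95 = 5·19 + 0), and 19 | 323.
Extended Euclid: 15827·(5293) + 566029·(-148) = 19. Scale by 17: m₀ = 89981.
General solution m = m₀ + 29791t; reducing mod 29791 gives m = 608 (and n = -17).

608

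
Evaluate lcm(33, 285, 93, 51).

33 = 3 · 11; 285 = 3 · 5 · 19; 93 = 3 · 31; 51 = 3 · 17
lcm takes max exponent of each prime: 3 · 5 · 11 · 17 · 19 · 31 = 1652145

1652145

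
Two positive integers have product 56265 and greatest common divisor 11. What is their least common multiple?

5115

gcd·lcm = product, so lcm = 56265/11 = 5115.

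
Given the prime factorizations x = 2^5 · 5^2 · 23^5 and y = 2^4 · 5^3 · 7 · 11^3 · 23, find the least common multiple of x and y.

max exponent per prime: 2^5 · 5^3 · 7 · 11^3 · 23^5 = 239869630924000

239869630924000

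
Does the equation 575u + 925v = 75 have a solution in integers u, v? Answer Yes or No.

By Bézout, 575u + 925v = 75 has integer solutions iff gcd(575, 925) | 75.
Euclid: 925 = 1·575 + 350; 575 = 1·350 + 225; 350 = 1·225 + 125; 225 = 1·125 + 100; 125 = 1·100 + 25; 100 = 4·25 + 0. gcd = 25; 75 mod 25 = 0. Yes.

Yes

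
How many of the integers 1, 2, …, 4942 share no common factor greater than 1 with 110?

Prime factors of 110: 2, 5, 11. Count integers ≤ 4942 divisible by none of them.
By inclusion–exclusion: 4942 − ⌊4942/2⌋ − ⌊4942/5⌋ − ⌊4942/11⌋ + ⌊4942/10⌋ + ⌊4942/22⌋ + ⌊4942/55⌋ − ⌊4942/110⌋ = 1797.

1797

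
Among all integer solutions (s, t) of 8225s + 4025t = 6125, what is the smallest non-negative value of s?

gcd(8225, 4025) = 175 (Euclid: 8225 = 2·4025 + 175; 4025 = 23·175 + 0), and 175 | 6125.
Extended Euclid: 8225·(1) + 4025·(-2) = 175. Scale by 35: s₀ = 35.
General solution s = s₀ + 23k; reducing mod 23 gives s = 12 (and t = -23).

12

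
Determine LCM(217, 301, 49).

217 = 7 · 31; 301 = 7 · 43; 49 = 7²
lcm takes max exponent of each prime: 7² · 31 · 43 = 65317

65317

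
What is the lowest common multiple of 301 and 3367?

144781

301 = 7 · 43; 3367 = 7 · 13 · 37
max exponents: 7 · 13 · 37 · 43 = 144781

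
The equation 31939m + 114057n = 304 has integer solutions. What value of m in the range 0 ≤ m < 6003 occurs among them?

Euclid: 114057 = 3·31939 + 18240; 31939 = 1·18240 + 13699; 18240 = 1·13699 + 4541; 13699 = 3·4541 + 76; 4541 = 59·76 + 57; 76 = 1·57 + 19; 57 = 3·19 + 0 → gcd = 19; 304 = 19·16.
Back-substitution yields 31939·(1507) + 114057·(-422) = 19, so one solution is m = 1507·16 = 24112, n = -422·16 = -6752.
Solutions in m differ by 114057/19 = 6003; the one in [0, 6003) is 24112 mod 6003 = 100.

100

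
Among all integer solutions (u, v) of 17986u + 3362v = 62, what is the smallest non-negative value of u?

Euclid: 17986 = 5·3362 + 1176; 3362 = 2·1176 + 1010; 1176 = 1·1010 + 166; 1010 = 6·166 + 14; 166 = 11·14 + 12; 14 = 1·12 + 2; 12 = 6·2 + 0 → gcd = 2; 62 = 2·31.
Back-substitution yields 17986·(-243) + 3362·(1300) = 2, so one solution is u = -243·31 = -7533, v = 1300·31 = 40300.
Solutions in u differ by 3362/2 = 1681; the one in [0, 1681) is -7533 mod 1681 = 872.

872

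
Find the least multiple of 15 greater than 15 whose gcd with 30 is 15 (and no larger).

gcd(x, 30) = 15 forces 15 | x; write x = 15s. Then gcd(15s, 15·2) = 15·gcd(s, 2), so need gcd(s, 2) = 1.
15s > 15 gives s ≥ 2. The least s ≥ 2 coprime to 2 is 3, so x = 15·3 = 45.

45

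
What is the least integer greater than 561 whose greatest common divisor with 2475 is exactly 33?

Multiples of 33 above 561: 33·18, 33·19, … . Need the cofactor coprime to 2475/33 = 75.
Checking s = 18, 19, … the first with gcd(s, 75) = 1 is s = 19, giving 627.

627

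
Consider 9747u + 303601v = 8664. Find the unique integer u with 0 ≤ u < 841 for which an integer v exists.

655

Reduce mod 303601: 9747u ≡ 8664 (mod 303601). With g = gcd(9747, 303601) = 361 dividing 8664, divide through: 27u ≡ 24 (mod 841).
Since gcd(27, 841) = 1, u ≡ 24·(27)⁻¹ ≡ 655 (mod 841). Smallest non-negative: 655.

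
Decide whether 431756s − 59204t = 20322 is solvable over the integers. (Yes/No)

No

By Bézout, 431756s − 59204t = 20322 has integer solutions iff gcd(431756, 59204) | 20322.
Euclid: 431756 = 7·59204 + 17328; 59204 = 3·17328 + 7220; 17328 = 2·7220 + 2888; 7220 = 2·2888 + 1444; 2888 = 2·1444 + 0. gcd = 1444; 20322 mod 1444 = 106. No.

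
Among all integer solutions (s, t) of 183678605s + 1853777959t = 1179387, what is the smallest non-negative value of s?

gcd(183678605, 1853777959) = 43681 (Euclid: 1853777959 = 10·183678605 + 16991909; 183678605 = 10·16991909 + 13759515; 16991909 = 1·13759515 + 3232394; 13759515 = 4·3232394 + 829939; 3232394 = 3·829939 + 742577; 829939 = 1·742577 + 87362; 742577 = 8·87362 + 43681; 87362 = 2·43681 + 0), and 43681 | 1179387.
Extended Euclid: 183678605·(-20074) + 1853777959·(1989) = 43681. Scale by 27: s₀ = -541998.
General solution s = s₀ + 42439k; reducing mod 42439 gives s = 9709 (and t = -962).

9709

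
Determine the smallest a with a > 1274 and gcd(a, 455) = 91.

gcd(a, 455) = 91 forces 91 | a; write a = 91s. Then gcd(91s, 91·5) = 91·gcd(s, 5), so need gcd(s, 5) = 1.
91s > 1274 gives s ≥ 15. The least s ≥ 15 coprime to 5 is 16, so a = 91·16 = 1456.

1456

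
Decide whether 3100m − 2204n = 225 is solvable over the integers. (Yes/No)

No

By Bézout, 3100m − 2204n = 225 has integer solutions iff gcd(3100, 2204) | 225.
Euclid: 3100 = 1·2204 + 896; 2204 = 2·896 + 412; 896 = 2·412 + 72; 412 = 5·72 + 52; 72 = 1·52 + 20; 52 = 2·20 + 12; 20 = 1·12 + 8; 12 = 1·8 + 4; 8 = 2·4 + 0. gcd = 4; 225 mod 4 = 1. No.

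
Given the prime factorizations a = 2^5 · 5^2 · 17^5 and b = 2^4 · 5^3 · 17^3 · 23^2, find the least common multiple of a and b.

3004417412000

max exponent per prime: 2^5 · 5^3 · 17^5 · 23^2 = 3004417412000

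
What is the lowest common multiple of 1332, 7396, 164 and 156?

lcm(1332, 7396) = 1332·7396/gcd = 9851472/4 = 2462868
lcm(2462868, 164) = 2462868·164/gcd = 403910352/4 = 100977588
lcm(100977588, 156) = 100977588·156/gcd = 15752503728/12 = 1312708644

1312708644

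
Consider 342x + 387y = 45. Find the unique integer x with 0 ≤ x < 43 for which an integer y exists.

gcd(342, 387) = 9 (Euclid: 387 = 1·342 + 45; 342 = 7·45 + 27; 45 = 1·27 + 18; 27 = 1·18 + 9; 18 = 2·9 + 0), and 9 | 45.
Extended Euclid: 342·(17) + 387·(-15) = 9. Scale by 5: x₀ = 85.
General solution x = x₀ + 43t; reducing mod 43 gives x = 42 (and y = -37).

42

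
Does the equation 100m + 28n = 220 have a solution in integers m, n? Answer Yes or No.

gcd(100, 28): 100 = 3·28 + 16; 28 = 1·16 + 12; 16 = 1·12 + 4; 12 = 3·4 + 0 → 4
4 divides 220, so a solution exists.

Yes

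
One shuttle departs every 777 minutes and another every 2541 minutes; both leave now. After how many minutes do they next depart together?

94017

gcd first: 2541 = 3·777 + 210; 777 = 3·210 + 147; 210 = 1·147 + 63; 147 = 2·63 + 21; 63 = 3·21 + 0 → gcd = 21
lcm = 777·2541/gcd = 1974357/21 = 94017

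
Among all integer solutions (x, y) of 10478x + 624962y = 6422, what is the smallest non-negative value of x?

776

gcd(10478, 624962) = 338 (Euclid: 624962 = 59·10478 + 6760; 10478 = 1·6760 + 3718; 6760 = 1·3718 + 3042; 3718 = 1·3042 + 676; 3042 = 4·676 + 338; 676 = 2·338 + 0), and 338 | 6422.
Extended Euclid: 10478·(-835) + 624962·(14) = 338. Scale by 19: x₀ = -15865.
General solution x = x₀ + 1849t; reducing mod 1849 gives x = 776 (and y = -13).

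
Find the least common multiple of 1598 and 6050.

1598 = 2 · 17 · 47; 6050 = 2 · 5² · 11²
max exponents: 2 · 5² · 11² · 17 · 47 = 4833950

4833950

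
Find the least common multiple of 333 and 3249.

333 = 3² · 37; 3249 = 3² · 19²
max exponents: 3² · 19² · 37 = 120213

120213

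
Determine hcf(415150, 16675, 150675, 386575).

gcd(415150, 16675): 415150 = 24·16675 + 14950; 16675 = 1·14950 + 1725; 14950 = 8·1725 + 1150; 1725 = 1·1150 + 575; 1150 = 2·575 + 0 → 575
gcd(575, 150675): 150675 = 262·575 + 25; 575 = 23·25 + 0 → 25
gcd(25, 386575): 386575 = 15463·25 + 0 → 25

25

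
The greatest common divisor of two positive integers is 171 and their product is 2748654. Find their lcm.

Since gcd(p,q)·lcm(p,q) = pq, lcm = 2748654/171 = 16074.

16074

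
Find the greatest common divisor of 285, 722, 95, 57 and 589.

gcd(285, 722): 722 = 2·285 + 152; 285 = 1·152 + 133; 152 = 1·133 + 19; 133 = 7·19 + 0 → 19
gcd(19, 95): 95 = 5·19 + 0 → 19
gcd(19, 57): 57 = 3·19 + 0 → 19
gcd(19, 589): 589 = 31·19 + 0 → 19

19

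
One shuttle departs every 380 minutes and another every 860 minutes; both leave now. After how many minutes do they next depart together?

gcd first: 860 = 2·380 + 100; 380 = 3·100 + 80; 100 = 1·80 + 20; 80 = 4·20 + 0 → gcd = 20
lcm = 380·860/gcd = 326800/20 = 16340

16340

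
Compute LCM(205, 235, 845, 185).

205 = 5 · 41; 235 = 5 · 47; 845 = 5 · 13²; 185 = 5 · 37
lcm takes max exponent of each prime: 5 · 13² · 37 · 41 · 47 = 60247655

60247655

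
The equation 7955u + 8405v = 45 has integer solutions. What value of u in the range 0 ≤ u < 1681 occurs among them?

Reduce mod 8405: 7955u ≡ 45 (mod 8405). With g = gcd(7955, 8405) = 5 dividing 45, divide through: 1591u ≡ 9 (mod 1681).
Since gcd(1591, 1681) = 1, u ≡ 9·(1591)⁻¹ ≡ 168 (mod 1681). Smallest non-negative: 168.

168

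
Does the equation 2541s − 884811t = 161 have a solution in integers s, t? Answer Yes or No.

By Bézout, 2541s − 884811t = 161 has integer solutions iff gcd(2541, 884811) | 161.
Euclid: 884811 = 348·2541 + 543; 2541 = 4·543 + 369; 543 = 1·369 + 174; 369 = 2·174 + 21; 174 = 8·21 + 6; 21 = 3·6 + 3; 6 = 2·3 + 0. gcd = 3; 161 mod 3 = 2. No.

No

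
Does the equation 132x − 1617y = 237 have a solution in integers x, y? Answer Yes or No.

No

By Bézout, 132x − 1617y = 237 has integer solutions iff gcd(132, 1617) | 237.
Euclid: 1617 = 12·132 + 33; 132 = 4·33 + 0. gcd = 33; 237 mod 33 = 6. No.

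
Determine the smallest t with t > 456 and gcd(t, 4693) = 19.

Multiples of 19 above 456: 19·25, 19·26, … . Need the cofactor coprime to 4693/19 = 247.
Checking s = 25, 26, … the first with gcd(s, 247) = 1 is s = 25, giving 475.

475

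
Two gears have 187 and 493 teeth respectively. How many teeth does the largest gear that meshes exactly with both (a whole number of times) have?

187 = 11 · 17
493 = 17 · 29
Common: 17 = 17

17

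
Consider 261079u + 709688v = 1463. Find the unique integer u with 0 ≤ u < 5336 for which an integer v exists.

4265

Reduce mod 709688: 261079u ≡ 1463 (mod 709688). With g = gcd(261079, 709688) = 133 dividing 1463, divide through: 1963u ≡ 11 (mod 5336).
Since gcd(1963, 5336) = 1, u ≡ 11·(1963)⁻¹ ≡ 4265 (mod 5336). Smallest non-negative: 4265.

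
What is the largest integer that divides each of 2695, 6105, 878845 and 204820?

gcd(2695, 6105): 6105 = 2·2695 + 715; 2695 = 3·715 + 550; 715 = 1·550 + 165; 550 = 3·165 + 55; 165 = 3·55 + 0 → 55
gcd(55, 878845): 878845 = 15979·55 + 0 → 55
gcd(55, 204820): 204820 = 3724·55 + 0 → 55

55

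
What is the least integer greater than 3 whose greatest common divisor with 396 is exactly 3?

15

gcd(x, 396) = 3 forces 3 | x; write x = 3s. Then gcd(3s, 3·132) = 3·gcd(s, 132), so need gcd(s, 132) = 1.
3s > 3 gives s ≥ 2. The least s ≥ 2 coprime to 132 is 5, so x = 3·5 = 15.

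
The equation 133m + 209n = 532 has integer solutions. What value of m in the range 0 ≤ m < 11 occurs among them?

4

gcd(133, 209) = 19 (Euclid: 209 = 1·133 + 76; 133 = 1·76 + 57; 76 = 1·57 + 19; 57 = 3·19 + 0), and 19 | 532.
Extended Euclid: 133·(-3) + 209·(2) = 19. Scale by 28: m₀ = -84.
General solution m = m₀ + 11t; reducing mod 11 gives m = 4 (and n = 0).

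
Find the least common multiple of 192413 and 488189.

7225685389

gcd first: 488189 = 2·192413 + 103363; 192413 = 1·103363 + 89050; 103363 = 1·89050 + 14313; 89050 = 6·14313 + 3172; 14313 = 4·3172 + 1625; 3172 = 1·1625 + 1547; 1625 = 1·1547 + 78; 1547 = 19·78 + 65; 78 = 1·65 + 13; 65 = 5·13 + 0 → gcd = 13
lcm = 192413·488189/gcd = 93933910057/13 = 7225685389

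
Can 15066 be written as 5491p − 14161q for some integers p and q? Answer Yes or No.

By Bézout, 5491p − 14161q = 15066 has integer solutions iff gcd(5491, 14161) | 15066.
Euclid: 14161 = 2·5491 + 3179; 5491 = 1·3179 + 2312; 3179 = 1·2312 + 867; 2312 = 2·867 + 578; 867 = 1·578 + 289; 578 = 2·289 + 0. gcd = 289; 15066 mod 289 = 38. No.

No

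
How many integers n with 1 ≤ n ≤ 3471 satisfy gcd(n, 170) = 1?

1307

Prime factors of 170: 2, 5, 17. Count integers ≤ 3471 divisible by none of them.
By inclusion–exclusion: 3471 − ⌊3471/2⌋ − ⌊3471/5⌋ − ⌊3471/17⌋ + ⌊3471/10⌋ + ⌊3471/34⌋ + ⌊3471/85⌋ − ⌊3471/170⌋ = 1307.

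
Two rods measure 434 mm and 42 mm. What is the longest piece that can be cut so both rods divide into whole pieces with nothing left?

14

434 = 2 · 7 · 31
42 = 2 · 3 · 7
Common: 2 · 7 = 14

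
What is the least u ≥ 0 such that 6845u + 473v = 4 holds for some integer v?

gcd(6845, 473) = 1 (Euclid: 6845 = 14·473 + 223; 473 = 2·223 + 27; 223 = 8·27 + 7; 27 = 3·7 + 6; 7 = 1·6 + 1; 6 = 6·1 + 0), and 1 | 4.
Extended Euclid: 6845·(70) + 473·(-1013) = 1. Scale by 4: u₀ = 280.
General solution u = u₀ + 473t; reducing mod 473 gives u = 280 (and v = -4052).

280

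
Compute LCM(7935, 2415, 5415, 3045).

581500605

7935 = 3 · 5 · 23²; 2415 = 3 · 5 · 7 · 23; 5415 = 3 · 5 · 19²; 3045 = 3 · 5 · 7 · 29
lcm takes max exponent of each prime: 3 · 5 · 7 · 19² · 23² · 29 = 581500605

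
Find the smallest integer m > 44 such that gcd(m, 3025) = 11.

3025 = 11·275. Any m with gcd(m, 3025) = 11 is a multiple of 11, say 11s, with s coprime to 275.
Need s > 44/11, so s ≥ 5. First s ≥ 5 with gcd(s, 275) = 1 is s = 6. Thus m = 11·6 = 66.

66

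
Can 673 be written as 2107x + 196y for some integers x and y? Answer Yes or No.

No

gcd(2107, 196): 2107 = 10·196 + 147; 196 = 1·147 + 49; 147 = 3·49 + 0 → 49
49 does not divide 673, so a solution does not exist.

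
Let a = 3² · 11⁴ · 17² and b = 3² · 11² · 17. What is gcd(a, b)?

min exponent per shared prime: 3² · 11² · 17 = 18513

18513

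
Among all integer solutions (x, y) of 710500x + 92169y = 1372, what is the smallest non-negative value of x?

1675

Reduce mod 92169: 710500x ≡ 1372 (mod 92169). With g = gcd(710500, 92169) = 49 dividing 1372, divide through: 14500x ≡ 28 (mod 1881).
Since gcd(14500, 1881) = 1, x ≡ 28·(14500)⁻¹ ≡ 1675 (mod 1881). Smallest non-negative: 1675.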